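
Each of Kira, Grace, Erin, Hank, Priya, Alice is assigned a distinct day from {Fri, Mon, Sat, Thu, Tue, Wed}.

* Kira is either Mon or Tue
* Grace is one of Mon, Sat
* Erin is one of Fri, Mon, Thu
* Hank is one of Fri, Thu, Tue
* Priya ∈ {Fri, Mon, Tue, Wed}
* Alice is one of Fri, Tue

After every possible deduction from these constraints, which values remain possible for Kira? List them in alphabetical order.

Mon, Tue

Among the 6 variables, Sat fits only Grace (and all 6 values in {Fri, Mon, Sat, Thu, Tue, Wed} must be used), so Grace = Sat.
Among the 5 still-open variables, Wed fits only Priya (and all 5 values in {Fri, Mon, Thu, Tue, Wed} must be used), so Priya = Wed.
No further eliminations apply; Kira can still be any of Mon, Tue.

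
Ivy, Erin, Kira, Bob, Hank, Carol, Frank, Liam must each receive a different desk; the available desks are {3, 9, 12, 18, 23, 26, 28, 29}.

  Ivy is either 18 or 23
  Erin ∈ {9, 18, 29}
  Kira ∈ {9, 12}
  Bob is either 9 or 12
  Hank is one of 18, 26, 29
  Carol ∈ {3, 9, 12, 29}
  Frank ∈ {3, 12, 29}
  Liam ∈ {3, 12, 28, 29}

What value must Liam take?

The 8 variables draw from only 8 values {3, 9, 12, 18, 23, 26, 28, 29}, so each is used; only Ivy can be 23, hence Ivy = 23.
The 7 still-open variables draw from only 7 values {3, 9, 12, 18, 26, 28, 29}, so each is used; only Hank can be 26, hence Hank = 26.
The 6 still-open variables together cover exactly {3, 9, 12, 18, 28, 29} — 6 values for 6 variables — and 18 appears only in Erin's list, so Erin = 18.
Among the 5 still-open variables, 28 fits only Liam (and all 5 values in {3, 9, 12, 28, 29} must be used), so Liam = 28.

28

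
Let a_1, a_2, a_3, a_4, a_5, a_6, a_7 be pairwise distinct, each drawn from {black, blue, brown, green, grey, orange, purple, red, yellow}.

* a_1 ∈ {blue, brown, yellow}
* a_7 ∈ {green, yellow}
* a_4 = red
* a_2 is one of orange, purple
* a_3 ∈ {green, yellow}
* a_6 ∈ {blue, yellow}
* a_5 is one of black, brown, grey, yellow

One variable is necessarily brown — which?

a_1

a_4 has just one choice, so a_4 = red.
The 2 variables a_3 and a_7 are confined to {green, yellow}, which locks those values in; drop them from a_1, a_5, a_6.
a_6's domain is down to {blue}, so a_6 = blue. Eliminate blue elsewhere: a_1.
So brown goes to a_1.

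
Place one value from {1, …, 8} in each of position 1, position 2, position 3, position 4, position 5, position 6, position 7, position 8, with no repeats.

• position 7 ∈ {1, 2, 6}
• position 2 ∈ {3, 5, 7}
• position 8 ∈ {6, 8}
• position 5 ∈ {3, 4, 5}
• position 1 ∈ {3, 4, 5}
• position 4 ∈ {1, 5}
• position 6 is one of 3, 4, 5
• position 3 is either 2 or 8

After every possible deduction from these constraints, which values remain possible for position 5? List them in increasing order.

Among the 8 variables, 7 fits only position 2 (and all 8 values in {1, 2, 3, 4, 5, 6, 7, 8} must be used), so position 2 = 7.
The 3 variables position 1, position 5, position 6 are confined to {3, 4, 5}, which locks those values in; drop them from position 4.
position 4 has just one choice, so position 4 = 1. Remove 1 from position 7.
No further eliminations apply; position 5 can still be any of 3, 4, 5.

3, 4, 5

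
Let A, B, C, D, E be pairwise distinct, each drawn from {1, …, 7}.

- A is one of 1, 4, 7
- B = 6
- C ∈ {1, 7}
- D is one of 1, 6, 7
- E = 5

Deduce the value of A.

B must be 6 (only option left). Strike 6 from D.
E has just one choice, so E = 5.
Among the 3 still-open variables, 4 fits only A (and all 3 values in {1, 4, 7} must be used), so A = 4.

4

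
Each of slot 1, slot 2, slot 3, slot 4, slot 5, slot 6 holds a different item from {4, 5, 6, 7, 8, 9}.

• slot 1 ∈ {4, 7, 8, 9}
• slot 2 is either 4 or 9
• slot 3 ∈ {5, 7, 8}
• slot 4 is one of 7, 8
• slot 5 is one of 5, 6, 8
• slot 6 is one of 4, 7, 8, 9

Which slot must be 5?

slot 3

The 6 variables together cover exactly {4, 5, 6, 7, 8, 9} — 6 values for 6 variables — and 6 appears only in slot 5's list, so slot 5 = 6.
The 5 still-open variables draw from only 5 values {4, 5, 7, 8, 9}, so each is used; only slot 3 can be 5, hence slot 3 = 5.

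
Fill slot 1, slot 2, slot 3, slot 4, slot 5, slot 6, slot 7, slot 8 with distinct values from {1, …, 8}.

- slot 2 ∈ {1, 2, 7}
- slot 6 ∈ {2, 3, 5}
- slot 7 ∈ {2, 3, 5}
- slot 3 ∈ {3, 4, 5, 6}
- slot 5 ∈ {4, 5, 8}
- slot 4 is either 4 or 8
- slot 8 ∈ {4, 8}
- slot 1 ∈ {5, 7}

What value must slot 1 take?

The 8 variables draw from only 8 values {1, 2, 3, 4, 5, 6, 7, 8}, so each is used; only slot 2 can be 1, hence slot 2 = 1.
Among the 7 still-open variables, 6 fits only slot 3 (and all 7 values in {2, 3, 4, 5, 6, 7, 8} must be used), so slot 3 = 6.
The 6 still-open variables together cover exactly {2, 3, 4, 5, 7, 8} — 6 values for 6 variables — and 7 appears only in slot 1's list, so slot 1 = 7.

7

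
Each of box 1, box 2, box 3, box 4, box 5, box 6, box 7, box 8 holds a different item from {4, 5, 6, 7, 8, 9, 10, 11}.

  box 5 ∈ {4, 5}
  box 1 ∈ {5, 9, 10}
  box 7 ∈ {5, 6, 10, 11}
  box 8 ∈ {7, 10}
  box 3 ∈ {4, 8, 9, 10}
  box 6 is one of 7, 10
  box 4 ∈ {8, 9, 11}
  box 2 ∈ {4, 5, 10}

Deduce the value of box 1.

The 8 variables draw from only 8 values {4, 5, 6, 7, 8, 9, 10, 11}, so each is used; only box 7 can be 6, hence box 7 = 6.
Among the 7 still-open variables, 11 fits only box 4 (and all 7 values in {4, 5, 7, 8, 9, 10, 11} must be used), so box 4 = 11.
Among the 6 still-open variables, 8 fits only box 3 (and all 6 values in {4, 5, 7, 8, 9, 10} must be used), so box 3 = 8.
The 5 still-open variables draw from only 5 values {4, 5, 7, 9, 10}, so each is used; only box 1 can be 9, hence box 1 = 9.

9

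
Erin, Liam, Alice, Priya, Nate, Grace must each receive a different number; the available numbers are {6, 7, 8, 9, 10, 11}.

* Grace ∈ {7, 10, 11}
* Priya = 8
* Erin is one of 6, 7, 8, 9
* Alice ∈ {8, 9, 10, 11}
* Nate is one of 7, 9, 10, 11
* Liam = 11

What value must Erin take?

Liam must be 11 (only option left). So Alice, Nate, Grace can't be 11.
That leaves Priya = 8. So Erin, Alice can't be 8.
The 4 still-open variables draw from only 4 values {6, 7, 9, 10}, so each is used; only Erin can be 6, hence Erin = 6.

6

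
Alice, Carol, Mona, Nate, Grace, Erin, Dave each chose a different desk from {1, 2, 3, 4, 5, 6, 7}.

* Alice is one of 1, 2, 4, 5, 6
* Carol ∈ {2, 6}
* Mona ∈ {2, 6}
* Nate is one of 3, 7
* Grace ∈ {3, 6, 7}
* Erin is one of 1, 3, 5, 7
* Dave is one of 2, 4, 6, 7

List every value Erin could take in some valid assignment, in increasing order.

1, 5

Carol and Mona between them cover only {2, 6} — a naked pair. Remove those values from Alice, Grace, Dave.
Nate and Grace share exactly the 2 values {3, 7}; by pigeonhole those values go to them, so strike 3, 7 from Erin, Dave.
Dave's domain is down to {4}, so Dave = 4. Strike 4 from Alice.
No further eliminations apply; Erin can still be any of 1, 5.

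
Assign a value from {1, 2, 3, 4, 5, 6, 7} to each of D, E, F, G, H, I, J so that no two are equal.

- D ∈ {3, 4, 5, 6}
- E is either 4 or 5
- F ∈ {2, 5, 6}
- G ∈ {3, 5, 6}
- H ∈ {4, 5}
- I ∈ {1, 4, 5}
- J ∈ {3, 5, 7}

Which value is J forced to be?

7

The 7 variables draw from only 7 values {1, 2, 3, 4, 5, 6, 7}, so each is used; only I can be 1, hence I = 1.
The 6 still-open variables together cover exactly {2, 3, 4, 5, 6, 7} — 6 values for 6 variables — and 2 appears only in F's list, so F = 2.
Among the 5 still-open variables, 7 fits only J (and all 5 values in {3, 4, 5, 6, 7} must be used), so J = 7.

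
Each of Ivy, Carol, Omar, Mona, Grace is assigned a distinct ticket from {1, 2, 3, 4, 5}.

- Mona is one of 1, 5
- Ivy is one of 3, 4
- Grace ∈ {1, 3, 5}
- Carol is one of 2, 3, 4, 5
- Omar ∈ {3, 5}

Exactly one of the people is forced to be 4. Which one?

Ivy

The 5 variables draw from only 5 values {1, 2, 3, 4, 5}, so each is used; only Carol can be 2, hence Carol = 2.
The 4 still-open variables together cover exactly {1, 3, 4, 5} — 4 values for 4 variables — and 4 appears only in Ivy's list, so Ivy = 4.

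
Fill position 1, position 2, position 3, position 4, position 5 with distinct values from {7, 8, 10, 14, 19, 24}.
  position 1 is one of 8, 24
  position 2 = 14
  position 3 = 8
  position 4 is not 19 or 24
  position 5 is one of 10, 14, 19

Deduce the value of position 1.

24

position 2's domain is down to {14}, so position 2 = 14. Eliminate 14 elsewhere: position 4, position 5.
That leaves position 3 = 8. So position 1, position 4 can't be 8.
So position 1 = 24.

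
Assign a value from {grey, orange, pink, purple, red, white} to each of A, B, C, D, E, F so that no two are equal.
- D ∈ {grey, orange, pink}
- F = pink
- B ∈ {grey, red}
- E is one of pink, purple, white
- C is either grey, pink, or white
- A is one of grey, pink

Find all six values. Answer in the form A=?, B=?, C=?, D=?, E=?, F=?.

F has just one choice, so F = pink. Remove pink from A, C, D, E.
That leaves A = grey. Strike grey from B, C, D.
B must be red (only option left).
C has just one choice, so C = white. Remove white from E.
D has just one choice, so D = orange.
E must be purple (only option left).

A=grey, B=red, C=white, D=orange, E=purple, F=pink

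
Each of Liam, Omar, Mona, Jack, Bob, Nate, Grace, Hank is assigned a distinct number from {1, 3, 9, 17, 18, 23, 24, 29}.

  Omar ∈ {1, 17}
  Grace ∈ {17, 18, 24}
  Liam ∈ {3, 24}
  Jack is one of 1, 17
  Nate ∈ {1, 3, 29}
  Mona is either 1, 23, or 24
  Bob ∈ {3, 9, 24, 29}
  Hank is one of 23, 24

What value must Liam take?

3

Among the 8 variables, 9 fits only Bob (and all 8 values in {1, 3, 9, 17, 18, 23, 24, 29} must be used), so Bob = 9.
Among the 7 still-open variables, 18 fits only Grace (and all 7 values in {1, 3, 17, 18, 23, 24, 29} must be used), so Grace = 18.
The 6 still-open variables draw from only 6 values {1, 3, 17, 23, 24, 29}, so each is used; only Nate can be 29, hence Nate = 29.
Among the 5 still-open variables, 3 fits only Liam (and all 5 values in {1, 3, 17, 23, 24} must be used), so Liam = 3.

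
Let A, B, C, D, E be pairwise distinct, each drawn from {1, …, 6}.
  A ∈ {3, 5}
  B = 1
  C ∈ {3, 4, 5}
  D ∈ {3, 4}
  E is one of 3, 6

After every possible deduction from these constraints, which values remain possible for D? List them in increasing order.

B's domain is down to {1}, so B = 1.
The 4 still-open variables together cover exactly {3, 4, 5, 6} — 4 values for 4 variables — and 6 appears only in E's list, so E = 6.
No further eliminations apply; D can still be any of 3, 4.

3, 4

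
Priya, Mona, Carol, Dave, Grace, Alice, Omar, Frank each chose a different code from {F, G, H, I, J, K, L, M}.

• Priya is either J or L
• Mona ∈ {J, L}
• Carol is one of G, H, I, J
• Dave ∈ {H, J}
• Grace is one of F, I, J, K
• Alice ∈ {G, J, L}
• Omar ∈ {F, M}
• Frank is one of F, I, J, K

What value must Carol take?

The 8 variables together cover exactly {F, G, H, I, J, K, L, M} — 8 values for 8 variables — and M appears only in Omar's list, so Omar = M.
Priya and Mona between them cover only {J, L} — a naked pair. Remove those values from Carol, Dave, Grace, Alice, Frank.
Dave has just one choice, so Dave = H. Eliminate H elsewhere: Carol.
Alice's domain is down to {G}, so Alice = G. So Carol can't be G.
So Carol = I.

I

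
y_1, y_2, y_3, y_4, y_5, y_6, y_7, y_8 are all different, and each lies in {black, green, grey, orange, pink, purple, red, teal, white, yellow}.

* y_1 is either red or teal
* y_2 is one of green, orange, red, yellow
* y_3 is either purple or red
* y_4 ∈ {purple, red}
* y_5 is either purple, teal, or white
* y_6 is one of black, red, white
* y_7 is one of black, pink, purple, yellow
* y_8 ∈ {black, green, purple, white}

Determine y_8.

y_3 and y_4 share exactly the 2 values {purple, red}; by pigeonhole those values go to them, so strike purple, red from y_1, y_2, y_5, y_6, y_7, y_8.
y_1 must be teal (only option left). So y_5 can't be teal.
y_5's domain is down to {white}, so y_5 = white. Strike white from y_6, y_8.
That leaves y_6 = black. Remove black from y_7, y_8.
So y_8 = green.

green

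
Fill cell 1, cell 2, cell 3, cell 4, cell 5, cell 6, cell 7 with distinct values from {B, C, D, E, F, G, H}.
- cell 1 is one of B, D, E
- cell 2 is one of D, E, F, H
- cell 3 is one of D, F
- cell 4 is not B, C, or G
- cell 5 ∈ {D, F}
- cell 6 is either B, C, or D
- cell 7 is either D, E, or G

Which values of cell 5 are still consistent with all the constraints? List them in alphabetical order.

D, F

The 7 variables together cover exactly {B, C, D, E, F, G, H} — 7 values for 7 variables — and C appears only in cell 6's list, so cell 6 = C.
Among the 6 still-open variables, B fits only cell 1 (and all 6 values in {B, D, E, F, G, H} must be used), so cell 1 = B.
Among the 5 still-open variables, G fits only cell 7 (and all 5 values in {D, E, F, G, H} must be used), so cell 7 = G.
cell 3 and cell 5 share exactly the 2 values {D, F}; by pigeonhole those values go to them, so strike D, F from cell 2, cell 4.
No further eliminations apply; cell 5 can still be any of D, F.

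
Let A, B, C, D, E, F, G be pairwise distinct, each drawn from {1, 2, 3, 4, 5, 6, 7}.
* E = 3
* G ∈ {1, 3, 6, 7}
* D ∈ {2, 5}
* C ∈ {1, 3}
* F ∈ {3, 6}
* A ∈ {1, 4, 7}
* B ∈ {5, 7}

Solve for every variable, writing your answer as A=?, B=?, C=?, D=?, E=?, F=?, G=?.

E has just one choice, so E = 3. Eliminate 3 elsewhere: C, F, G.
F has just one choice, so F = 6. Eliminate 6 elsewhere: G.
That leaves C = 1. Strike 1 from A, G.
G's domain is down to {7}, so G = 7. Strike 7 from A, B.
A has just one choice, so A = 4.
That leaves B = 5. Strike 5 from D.
D has just one choice, so D = 2.

A=4, B=5, C=1, D=2, E=3, F=6, G=7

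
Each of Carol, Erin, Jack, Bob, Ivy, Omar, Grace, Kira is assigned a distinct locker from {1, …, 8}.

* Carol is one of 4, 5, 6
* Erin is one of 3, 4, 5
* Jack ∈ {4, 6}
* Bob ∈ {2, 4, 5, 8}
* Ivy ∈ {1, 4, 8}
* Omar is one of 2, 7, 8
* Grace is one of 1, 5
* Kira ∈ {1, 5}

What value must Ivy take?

The 8 variables draw from only 8 values {1, 2, 3, 4, 5, 6, 7, 8}, so each is used; only Erin can be 3, hence Erin = 3.
The 7 still-open variables draw from only 7 values {1, 2, 4, 5, 6, 7, 8}, so each is used; only Omar can be 7, hence Omar = 7.
Among the 6 still-open variables, 2 fits only Bob (and all 6 values in {1, 2, 4, 5, 6, 8} must be used), so Bob = 2.
The 5 still-open variables together cover exactly {1, 4, 5, 6, 8} — 5 values for 5 variables — and 8 appears only in Ivy's list, so Ivy = 8.

8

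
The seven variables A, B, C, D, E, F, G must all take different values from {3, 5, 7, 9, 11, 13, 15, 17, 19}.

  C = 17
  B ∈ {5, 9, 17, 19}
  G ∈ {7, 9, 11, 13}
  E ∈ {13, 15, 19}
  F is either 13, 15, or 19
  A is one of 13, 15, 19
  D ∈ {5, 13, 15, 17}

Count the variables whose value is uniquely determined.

3

C's domain is down to {17}, so C = 17. Strike 17 from B, D.
The 3 variables A, E, F are confined to {13, 15, 19}, which locks those values in; drop them from B, D, G.
D has just one choice, so D = 5. Remove 5 from B.
That leaves B = 9. Remove 9 from G.
Determined: B=9, C=17, D=5. The other variables each still have more than one consistent value. That makes 3.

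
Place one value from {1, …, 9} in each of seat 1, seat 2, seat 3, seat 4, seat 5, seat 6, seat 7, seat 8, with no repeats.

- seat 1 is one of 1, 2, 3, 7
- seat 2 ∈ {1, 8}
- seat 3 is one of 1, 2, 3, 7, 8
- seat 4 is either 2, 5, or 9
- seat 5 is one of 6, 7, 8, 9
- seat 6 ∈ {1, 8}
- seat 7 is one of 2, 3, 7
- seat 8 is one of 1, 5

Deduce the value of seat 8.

Among the 8 variables, 6 fits only seat 5 (and all 8 values in {1, 2, 3, 5, 6, 7, 8, 9} must be used), so seat 5 = 6.
The 7 still-open variables together cover exactly {1, 2, 3, 5, 7, 8, 9} — 7 values for 7 variables — and 9 appears only in seat 4's list, so seat 4 = 9.
The 6 still-open variables together cover exactly {1, 2, 3, 5, 7, 8} — 6 values for 6 variables — and 5 appears only in seat 8's list, so seat 8 = 5.

5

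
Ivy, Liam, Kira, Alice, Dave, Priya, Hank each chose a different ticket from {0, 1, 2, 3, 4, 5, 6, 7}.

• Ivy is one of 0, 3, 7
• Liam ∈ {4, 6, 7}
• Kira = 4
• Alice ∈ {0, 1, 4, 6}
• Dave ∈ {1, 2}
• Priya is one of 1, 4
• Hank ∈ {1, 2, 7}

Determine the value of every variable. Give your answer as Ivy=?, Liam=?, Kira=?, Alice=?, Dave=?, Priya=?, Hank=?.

Kira has just one choice, so Kira = 4. Remove 4 from Liam, Alice, Priya.
Priya's domain is down to {1}, so Priya = 1. Strike 1 from Alice, Dave, Hank.
Dave's domain is down to {2}, so Dave = 2. Strike 2 from Hank.
Hank's domain is down to {7}, so Hank = 7. Strike 7 from Ivy, Liam.
Liam has just one choice, so Liam = 6. Eliminate 6 elsewhere: Alice.
Alice has just one choice, so Alice = 0. So Ivy can't be 0.
That leaves Ivy = 3.

Ivy=3, Liam=6, Kira=4, Alice=0, Dave=2, Priya=1, Hank=7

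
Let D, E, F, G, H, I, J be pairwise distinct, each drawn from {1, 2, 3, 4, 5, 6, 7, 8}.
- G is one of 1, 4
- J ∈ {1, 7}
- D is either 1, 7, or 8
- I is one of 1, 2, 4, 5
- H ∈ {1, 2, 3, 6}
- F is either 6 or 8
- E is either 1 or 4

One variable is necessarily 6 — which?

E and G between them cover only {1, 4} — a naked pair. Remove those values from D, H, I, J.
J has just one choice, so J = 7. Eliminate 7 elsewhere: D.
D must be 8 (only option left). Eliminate 8 elsewhere: F.
So 6 goes to F.

F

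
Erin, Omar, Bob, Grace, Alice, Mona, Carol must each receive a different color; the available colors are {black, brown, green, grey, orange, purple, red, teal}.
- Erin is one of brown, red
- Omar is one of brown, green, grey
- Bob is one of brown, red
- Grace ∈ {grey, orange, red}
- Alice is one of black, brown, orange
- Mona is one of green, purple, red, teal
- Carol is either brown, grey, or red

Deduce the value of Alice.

black

The 2 variables Erin and Bob are confined to {brown, red}, which locks those values in; drop them from Omar, Grace, Alice, Mona, Carol.
Carol must be grey (only option left). Strike grey from Omar, Grace.
That leaves Omar = green. Eliminate green elsewhere: Mona.
Grace must be orange (only option left). So Alice can't be orange.
So Alice = black.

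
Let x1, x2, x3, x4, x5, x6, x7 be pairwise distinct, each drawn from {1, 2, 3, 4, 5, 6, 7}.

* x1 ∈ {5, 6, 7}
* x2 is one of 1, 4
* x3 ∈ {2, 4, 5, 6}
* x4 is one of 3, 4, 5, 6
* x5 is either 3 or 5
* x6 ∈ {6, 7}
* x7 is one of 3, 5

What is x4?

4

The 7 variables draw from only 7 values {1, 2, 3, 4, 5, 6, 7}, so each is used; only x2 can be 1, hence x2 = 1.
The 6 still-open variables draw from only 6 values {2, 3, 4, 5, 6, 7}, so each is used; only x3 can be 2, hence x3 = 2.
The 5 still-open variables draw from only 5 values {3, 4, 5, 6, 7}, so each is used; only x4 can be 4, hence x4 = 4.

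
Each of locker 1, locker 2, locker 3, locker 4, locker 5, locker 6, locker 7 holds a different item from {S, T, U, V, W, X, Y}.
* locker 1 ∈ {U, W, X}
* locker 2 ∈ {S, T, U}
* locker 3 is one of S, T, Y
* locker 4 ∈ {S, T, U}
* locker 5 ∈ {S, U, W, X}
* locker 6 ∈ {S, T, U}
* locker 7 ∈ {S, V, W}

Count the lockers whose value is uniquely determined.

Among the 7 variables, V fits only locker 7 (and all 7 values in {S, T, U, V, W, X, Y} must be used), so locker 7 = V.
The 6 still-open variables together cover exactly {S, T, U, W, X, Y} — 6 values for 6 variables — and Y appears only in locker 3's list, so locker 3 = Y.
The 3 variables locker 2, locker 4, locker 6 are confined to {S, T, U}, which locks those values in; drop them from locker 1, locker 5.
Determined: locker 3=Y, locker 7=V. The other lockers each still have more than one consistent value. That makes 2.

2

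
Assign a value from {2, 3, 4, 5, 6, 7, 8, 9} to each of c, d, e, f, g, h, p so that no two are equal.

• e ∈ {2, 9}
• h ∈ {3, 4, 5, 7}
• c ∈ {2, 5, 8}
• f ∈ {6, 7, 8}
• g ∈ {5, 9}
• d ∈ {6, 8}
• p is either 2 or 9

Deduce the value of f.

7

e and p share exactly the 2 values {2, 9}; by pigeonhole those values go to them, so strike 2, 9 from c, g.
g has just one choice, so g = 5. So c, h can't be 5.
c has just one choice, so c = 8. Strike 8 from d, f.
That leaves d = 6. Remove 6 from f.
So f = 7.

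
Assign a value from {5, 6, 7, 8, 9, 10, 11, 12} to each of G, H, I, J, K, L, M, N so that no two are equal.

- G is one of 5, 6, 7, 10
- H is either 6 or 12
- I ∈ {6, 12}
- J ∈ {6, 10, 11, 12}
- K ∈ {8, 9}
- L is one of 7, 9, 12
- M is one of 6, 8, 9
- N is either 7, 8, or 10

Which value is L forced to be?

The 8 variables together cover exactly {5, 6, 7, 8, 9, 10, 11, 12} — 8 values for 8 variables — and 5 appears only in G's list, so G = 5.
The 7 still-open variables together cover exactly {6, 7, 8, 9, 10, 11, 12} — 7 values for 7 variables — and 11 appears only in J's list, so J = 11.
The 6 still-open variables together cover exactly {6, 7, 8, 9, 10, 12} — 6 values for 6 variables — and 10 appears only in N's list, so N = 10.
Among the 5 still-open variables, 7 fits only L (and all 5 values in {6, 7, 8, 9, 12} must be used), so L = 7.

7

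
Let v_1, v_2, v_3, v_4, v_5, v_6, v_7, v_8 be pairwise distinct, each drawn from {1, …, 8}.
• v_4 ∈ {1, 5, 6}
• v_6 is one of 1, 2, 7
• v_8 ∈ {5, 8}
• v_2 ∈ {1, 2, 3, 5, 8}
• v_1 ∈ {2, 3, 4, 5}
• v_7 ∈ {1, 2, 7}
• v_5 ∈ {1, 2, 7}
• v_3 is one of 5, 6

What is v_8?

The 8 variables together cover exactly {1, 2, 3, 4, 5, 6, 7, 8} — 8 values for 8 variables — and 4 appears only in v_1's list, so v_1 = 4.
The 7 still-open variables together cover exactly {1, 2, 3, 5, 6, 7, 8} — 7 values for 7 variables — and 3 appears only in v_2's list, so v_2 = 3.
Among the 6 still-open variables, 8 fits only v_8 (and all 6 values in {1, 2, 5, 6, 7, 8} must be used), so v_8 = 8.

8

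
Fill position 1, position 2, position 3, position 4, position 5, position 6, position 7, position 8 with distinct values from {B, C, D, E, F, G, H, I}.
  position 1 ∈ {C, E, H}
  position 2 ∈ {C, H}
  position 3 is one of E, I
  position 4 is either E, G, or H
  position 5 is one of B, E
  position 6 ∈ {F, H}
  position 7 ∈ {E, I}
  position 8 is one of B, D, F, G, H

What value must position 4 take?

G

The 8 variables draw from only 8 values {B, C, D, E, F, G, H, I}, so each is used; only position 8 can be D, hence position 8 = D.
Among the 7 still-open variables, B fits only position 5 (and all 7 values in {B, C, E, F, G, H, I} must be used), so position 5 = B.
Among the 6 still-open variables, F fits only position 6 (and all 6 values in {C, E, F, G, H, I} must be used), so position 6 = F.
Among the 5 still-open variables, G fits only position 4 (and all 5 values in {C, E, G, H, I} must be used), so position 4 = G.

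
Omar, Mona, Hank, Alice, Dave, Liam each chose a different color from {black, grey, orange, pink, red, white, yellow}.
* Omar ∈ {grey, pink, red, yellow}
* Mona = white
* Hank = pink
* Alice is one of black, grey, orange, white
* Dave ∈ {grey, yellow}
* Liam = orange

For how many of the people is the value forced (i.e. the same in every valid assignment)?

3

Mona has just one choice, so Mona = white. So Alice can't be white.
Hank's domain is down to {pink}, so Hank = pink. Strike pink from Omar.
Liam's domain is down to {orange}, so Liam = orange. Eliminate orange elsewhere: Alice.
Determined: Mona=white, Hank=pink, Liam=orange. The other people each still have more than one consistent value. That makes 3.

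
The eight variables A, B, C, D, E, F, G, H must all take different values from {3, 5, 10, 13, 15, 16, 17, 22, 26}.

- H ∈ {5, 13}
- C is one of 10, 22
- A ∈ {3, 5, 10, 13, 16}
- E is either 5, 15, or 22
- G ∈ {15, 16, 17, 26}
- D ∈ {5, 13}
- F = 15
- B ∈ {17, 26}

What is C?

F's domain is down to {15}, so F = 15. So E, G can't be 15.
The 2 variables D and H are confined to {5, 13}, which locks those values in; drop them from A, E.
E's domain is down to {22}, so E = 22. So C can't be 22.
So C = 10.

10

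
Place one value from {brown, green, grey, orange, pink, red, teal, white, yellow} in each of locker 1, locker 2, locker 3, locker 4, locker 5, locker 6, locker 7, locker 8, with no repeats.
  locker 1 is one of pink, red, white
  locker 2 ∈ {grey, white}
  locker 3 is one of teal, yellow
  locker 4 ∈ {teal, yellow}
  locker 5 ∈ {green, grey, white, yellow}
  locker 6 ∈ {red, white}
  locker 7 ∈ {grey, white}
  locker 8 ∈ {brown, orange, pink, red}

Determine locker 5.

green

The 2 variables locker 2 and locker 7 are confined to {grey, white}, which locks those values in; drop them from locker 1, locker 5, locker 6.
locker 6 has just one choice, so locker 6 = red. So locker 1, locker 8 can't be red.
locker 1 must be pink (only option left). Eliminate pink elsewhere: locker 8.
locker 3 and locker 4 between them cover only {teal, yellow} — a naked pair. Remove those values from locker 5.
So locker 5 = green.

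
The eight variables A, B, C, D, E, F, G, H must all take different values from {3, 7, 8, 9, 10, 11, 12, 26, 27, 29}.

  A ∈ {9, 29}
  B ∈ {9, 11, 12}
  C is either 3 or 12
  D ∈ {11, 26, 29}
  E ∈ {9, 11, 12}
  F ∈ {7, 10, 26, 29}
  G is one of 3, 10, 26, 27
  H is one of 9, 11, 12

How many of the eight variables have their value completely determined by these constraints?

The 3 variables B, E, H are confined to {9, 11, 12}, which locks those values in; drop them from A, C, D.
That leaves A = 29. So D, F can't be 29.
C has just one choice, so C = 3. So G can't be 3.
D must be 26 (only option left). Eliminate 26 elsewhere: F, G.
Determined: A=29, C=3, D=26. The other variables each still have more than one consistent value. That makes 3.

3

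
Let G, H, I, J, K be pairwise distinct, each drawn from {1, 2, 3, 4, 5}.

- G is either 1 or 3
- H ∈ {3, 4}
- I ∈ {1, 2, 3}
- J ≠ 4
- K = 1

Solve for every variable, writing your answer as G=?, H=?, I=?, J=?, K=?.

G=3, H=4, I=2, J=5, K=1

K has just one choice, so K = 1. Remove 1 from G, I, J.
G's domain is down to {3}, so G = 3. Eliminate 3 elsewhere: H, I, J.
That leaves H = 4.
I must be 2 (only option left). Eliminate 2 elsewhere: J.
J must be 5 (only option left).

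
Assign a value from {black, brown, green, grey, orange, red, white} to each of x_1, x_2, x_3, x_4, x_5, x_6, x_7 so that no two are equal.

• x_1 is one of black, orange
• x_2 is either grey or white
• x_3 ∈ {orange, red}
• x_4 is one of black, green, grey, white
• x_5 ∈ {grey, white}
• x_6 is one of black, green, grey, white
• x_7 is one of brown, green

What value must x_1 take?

The 7 variables draw from only 7 values {black, brown, green, grey, orange, red, white}, so each is used; only x_7 can be brown, hence x_7 = brown.
The 6 still-open variables draw from only 6 values {black, green, grey, orange, red, white}, so each is used; only x_3 can be red, hence x_3 = red.
Among the 5 still-open variables, orange fits only x_1 (and all 5 values in {black, green, grey, orange, white} must be used), so x_1 = orange.

orange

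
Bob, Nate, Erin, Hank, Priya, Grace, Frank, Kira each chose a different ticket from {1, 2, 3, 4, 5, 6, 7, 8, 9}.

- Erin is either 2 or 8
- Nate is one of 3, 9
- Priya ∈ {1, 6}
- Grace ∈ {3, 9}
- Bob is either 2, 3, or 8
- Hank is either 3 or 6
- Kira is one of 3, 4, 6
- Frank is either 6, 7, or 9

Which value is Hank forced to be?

6

Among the 8 variables, 1 fits only Priya (and all 8 values in {1, 2, 3, 4, 6, 7, 8, 9} must be used), so Priya = 1.
The 7 still-open variables draw from only 7 values {2, 3, 4, 6, 7, 8, 9}, so each is used; only Kira can be 4, hence Kira = 4.
The 6 still-open variables draw from only 6 values {2, 3, 6, 7, 8, 9}, so each is used; only Frank can be 7, hence Frank = 7.
The 5 still-open variables draw from only 5 values {2, 3, 6, 8, 9}, so each is used; only Hank can be 6, hence Hank = 6.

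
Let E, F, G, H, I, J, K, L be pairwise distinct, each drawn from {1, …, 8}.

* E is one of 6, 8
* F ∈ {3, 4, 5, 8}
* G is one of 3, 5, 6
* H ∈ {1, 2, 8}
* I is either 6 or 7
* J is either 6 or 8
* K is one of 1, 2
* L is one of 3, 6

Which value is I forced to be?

The 8 variables together cover exactly {1, 2, 3, 4, 5, 6, 7, 8} — 8 values for 8 variables — and 4 appears only in F's list, so F = 4.
The 7 still-open variables together cover exactly {1, 2, 3, 5, 6, 7, 8} — 7 values for 7 variables — and 5 appears only in G's list, so G = 5.
The 6 still-open variables together cover exactly {1, 2, 3, 6, 7, 8} — 6 values for 6 variables — and 3 appears only in L's list, so L = 3.
The 5 still-open variables together cover exactly {1, 2, 6, 7, 8} — 5 values for 5 variables — and 7 appears only in I's list, so I = 7.

7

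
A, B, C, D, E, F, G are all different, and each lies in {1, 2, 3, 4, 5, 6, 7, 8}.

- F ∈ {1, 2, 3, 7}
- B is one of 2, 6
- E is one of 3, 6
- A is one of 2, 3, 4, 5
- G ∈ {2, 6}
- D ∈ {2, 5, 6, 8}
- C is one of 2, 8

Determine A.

4

The 2 variables B and G are confined to {2, 6}, which locks those values in; drop them from A, C, D, E, F.
C's domain is down to {8}, so C = 8. Eliminate 8 elsewhere: D.
D's domain is down to {5}, so D = 5. So A can't be 5.
E's domain is down to {3}, so E = 3. Eliminate 3 elsewhere: A, F.
So A = 4.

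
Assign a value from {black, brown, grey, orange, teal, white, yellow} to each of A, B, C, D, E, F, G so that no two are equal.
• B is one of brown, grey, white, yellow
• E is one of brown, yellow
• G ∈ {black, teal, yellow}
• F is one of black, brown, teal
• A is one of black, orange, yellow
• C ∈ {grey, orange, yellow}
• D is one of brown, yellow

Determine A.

orange

The 7 variables draw from only 7 values {black, brown, grey, orange, teal, white, yellow}, so each is used; only B can be white, hence B = white.
The 6 still-open variables draw from only 6 values {black, brown, grey, orange, teal, yellow}, so each is used; only C can be grey, hence C = grey.
Among the 5 still-open variables, orange fits only A (and all 5 values in {black, brown, orange, teal, yellow} must be used), so A = orange.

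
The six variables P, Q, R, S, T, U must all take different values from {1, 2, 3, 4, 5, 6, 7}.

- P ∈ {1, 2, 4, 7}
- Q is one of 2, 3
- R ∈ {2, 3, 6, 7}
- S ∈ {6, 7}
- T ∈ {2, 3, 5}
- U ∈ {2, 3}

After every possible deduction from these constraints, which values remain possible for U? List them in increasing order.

The 2 variables Q and U are confined to {2, 3}, which locks those values in; drop them from P, R, T.
That leaves T = 5.
R and S between them cover only {6, 7} — a naked pair. Remove those values from P.
No further eliminations apply; U can still be any of 2, 3.

2, 3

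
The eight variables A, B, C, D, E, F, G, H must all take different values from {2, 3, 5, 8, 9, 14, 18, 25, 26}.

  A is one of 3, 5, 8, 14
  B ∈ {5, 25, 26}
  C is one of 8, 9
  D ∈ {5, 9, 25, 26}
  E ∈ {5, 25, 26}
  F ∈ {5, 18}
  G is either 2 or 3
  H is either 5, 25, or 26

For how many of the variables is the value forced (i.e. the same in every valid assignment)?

3

B, E, H between them cover only {5, 25, 26} — a naked triple. Remove those values from A, D, F.
D has just one choice, so D = 9. Strike 9 from C.
F's domain is down to {18}, so F = 18.
That leaves C = 8. So A can't be 8.
Determined: C=8, D=9, F=18. The other variables each still have more than one consistent value. That makes 3.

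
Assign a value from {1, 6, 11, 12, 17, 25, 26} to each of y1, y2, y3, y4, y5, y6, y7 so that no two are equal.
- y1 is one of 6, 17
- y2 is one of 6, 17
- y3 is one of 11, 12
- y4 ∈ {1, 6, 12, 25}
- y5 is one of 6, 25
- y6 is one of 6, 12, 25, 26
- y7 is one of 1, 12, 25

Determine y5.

25

The 7 variables draw from only 7 values {1, 6, 11, 12, 17, 25, 26}, so each is used; only y3 can be 11, hence y3 = 11.
Among the 6 still-open variables, 26 fits only y6 (and all 6 values in {1, 6, 12, 17, 25, 26} must be used), so y6 = 26.
y1 and y2 between them cover only {6, 17} — a naked pair. Remove those values from y4, y5.
So y5 = 25.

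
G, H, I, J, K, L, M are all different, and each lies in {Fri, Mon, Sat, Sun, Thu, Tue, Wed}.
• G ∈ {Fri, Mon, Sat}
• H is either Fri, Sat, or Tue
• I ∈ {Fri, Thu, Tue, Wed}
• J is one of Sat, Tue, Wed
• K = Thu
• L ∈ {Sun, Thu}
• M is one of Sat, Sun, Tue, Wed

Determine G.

K has just one choice, so K = Thu. So I, L can't be Thu.
L must be Sun (only option left). Strike Sun from M.
The 5 still-open variables together cover exactly {Fri, Mon, Sat, Tue, Wed} — 5 values for 5 variables — and Mon appears only in G's list, so G = Mon.

Mon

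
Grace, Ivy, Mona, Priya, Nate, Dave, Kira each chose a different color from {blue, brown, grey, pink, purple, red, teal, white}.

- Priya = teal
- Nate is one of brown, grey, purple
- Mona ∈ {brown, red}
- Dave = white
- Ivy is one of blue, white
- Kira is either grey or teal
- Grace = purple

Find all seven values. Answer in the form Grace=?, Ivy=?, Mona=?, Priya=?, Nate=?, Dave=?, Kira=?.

Grace=purple, Ivy=blue, Mona=red, Priya=teal, Nate=brown, Dave=white, Kira=grey

Grace has just one choice, so Grace = purple. Remove purple from Nate.
That leaves Priya = teal. Eliminate teal elsewhere: Kira.
Dave has just one choice, so Dave = white. Strike white from Ivy.
That leaves Kira = grey. So Nate can't be grey.
Ivy has just one choice, so Ivy = blue.
Nate's domain is down to {brown}, so Nate = brown. Strike brown from Mona.
Mona's domain is down to {red}, so Mona = red.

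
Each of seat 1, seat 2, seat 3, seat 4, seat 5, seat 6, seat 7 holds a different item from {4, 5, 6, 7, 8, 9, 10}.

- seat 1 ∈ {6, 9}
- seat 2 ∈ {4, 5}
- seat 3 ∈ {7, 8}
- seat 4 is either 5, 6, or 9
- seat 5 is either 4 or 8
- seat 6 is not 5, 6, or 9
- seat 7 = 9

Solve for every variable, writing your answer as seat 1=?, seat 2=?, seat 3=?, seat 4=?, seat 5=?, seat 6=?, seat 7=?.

seat 1=6, seat 2=4, seat 3=7, seat 4=5, seat 5=8, seat 6=10, seat 7=9

seat 7's domain is down to {9}, so seat 7 = 9. Strike 9 from seat 1, seat 4.
That leaves seat 1 = 6. Eliminate 6 elsewhere: seat 4.
seat 4 must be 5 (only option left). Remove 5 from seat 2.
seat 2 must be 4 (only option left). Eliminate 4 elsewhere: seat 5, seat 6.
seat 5 has just one choice, so seat 5 = 8. Eliminate 8 elsewhere: seat 3, seat 6.
seat 3 has just one choice, so seat 3 = 7. Strike 7 from seat 6.
That leaves seat 6 = 10.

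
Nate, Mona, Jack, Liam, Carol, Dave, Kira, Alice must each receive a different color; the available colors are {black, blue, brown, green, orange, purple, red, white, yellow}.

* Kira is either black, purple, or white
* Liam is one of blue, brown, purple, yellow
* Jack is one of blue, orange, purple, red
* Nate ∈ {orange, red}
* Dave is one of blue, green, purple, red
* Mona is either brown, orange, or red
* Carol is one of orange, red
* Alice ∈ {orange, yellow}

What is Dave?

green

Nate and Carol between them cover only {orange, red} — a naked pair. Remove those values from Mona, Jack, Dave, Alice.
Mona must be brown (only option left). Eliminate brown elsewhere: Liam.
That leaves Alice = yellow. Strike yellow from Liam.
Jack and Liam between them cover only {blue, purple} — a naked pair. Remove those values from Dave, Kira.
So Dave = green.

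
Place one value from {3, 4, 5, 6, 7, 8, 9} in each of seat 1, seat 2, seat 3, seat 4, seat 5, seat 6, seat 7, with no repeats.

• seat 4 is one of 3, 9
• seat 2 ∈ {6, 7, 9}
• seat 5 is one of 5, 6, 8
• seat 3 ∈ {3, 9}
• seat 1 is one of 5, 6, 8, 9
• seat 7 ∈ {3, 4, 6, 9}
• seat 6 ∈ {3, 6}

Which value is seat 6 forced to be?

6

Among the 7 variables, 4 fits only seat 7 (and all 7 values in {3, 4, 5, 6, 7, 8, 9} must be used), so seat 7 = 4.
The 6 still-open variables draw from only 6 values {3, 5, 6, 7, 8, 9}, so each is used; only seat 2 can be 7, hence seat 2 = 7.
The 2 variables seat 3 and seat 4 are confined to {3, 9}, which locks those values in; drop them from seat 1, seat 6.
So seat 6 = 6.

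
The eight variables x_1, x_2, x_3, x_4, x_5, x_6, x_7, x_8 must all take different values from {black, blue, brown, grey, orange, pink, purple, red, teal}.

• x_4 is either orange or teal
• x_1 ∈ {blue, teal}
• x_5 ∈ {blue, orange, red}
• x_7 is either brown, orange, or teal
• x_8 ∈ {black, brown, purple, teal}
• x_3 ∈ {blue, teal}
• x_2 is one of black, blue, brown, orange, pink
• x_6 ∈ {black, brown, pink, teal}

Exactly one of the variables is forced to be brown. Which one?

Among the 8 variables, purple fits only x_8 (and all 8 values in {black, blue, brown, orange, pink, purple, red, teal} must be used), so x_8 = purple.
The 7 still-open variables draw from only 7 values {black, blue, brown, orange, pink, red, teal}, so each is used; only x_5 can be red, hence x_5 = red.
x_1 and x_3 between them cover only {blue, teal} — a naked pair. Remove those values from x_2, x_4, x_6, x_7.
x_4's domain is down to {orange}, so x_4 = orange. Strike orange from x_2, x_7.
So brown goes to x_7.

x_7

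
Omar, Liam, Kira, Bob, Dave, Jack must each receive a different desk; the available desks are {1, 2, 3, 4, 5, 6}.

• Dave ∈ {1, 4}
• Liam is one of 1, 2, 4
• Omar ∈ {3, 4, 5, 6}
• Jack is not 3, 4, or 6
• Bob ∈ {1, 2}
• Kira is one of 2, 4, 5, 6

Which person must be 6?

Kira

Among the 6 variables, 3 fits only Omar (and all 6 values in {1, 2, 3, 4, 5, 6} must be used), so Omar = 3.
The 5 still-open variables together cover exactly {1, 2, 4, 5, 6} — 5 values for 5 variables — and 6 appears only in Kira's list, so Kira = 6.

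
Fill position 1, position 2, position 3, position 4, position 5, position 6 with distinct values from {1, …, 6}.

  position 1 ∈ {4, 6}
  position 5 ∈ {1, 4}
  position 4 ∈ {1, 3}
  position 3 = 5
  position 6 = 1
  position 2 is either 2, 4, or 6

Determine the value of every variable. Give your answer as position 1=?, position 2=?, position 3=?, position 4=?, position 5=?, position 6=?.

position 3 must be 5 (only option left).
That leaves position 6 = 1. Eliminate 1 elsewhere: position 4, position 5.
position 4 must be 3 (only option left).
That leaves position 5 = 4. Remove 4 from position 1, position 2.
position 1 must be 6 (only option left). Eliminate 6 elsewhere: position 2.
position 2 must be 2 (only option left).

position 1=6, position 2=2, position 3=5, position 4=3, position 5=4, position 6=1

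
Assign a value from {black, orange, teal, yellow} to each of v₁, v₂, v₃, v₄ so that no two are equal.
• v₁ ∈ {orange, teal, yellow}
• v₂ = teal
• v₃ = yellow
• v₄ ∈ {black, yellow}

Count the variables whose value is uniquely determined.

4

v₂'s domain is down to {teal}, so v₂ = teal. Remove teal from v₁.
v₃'s domain is down to {yellow}, so v₃ = yellow. Strike yellow from v₁, v₄.
v₄'s domain is down to {black}, so v₄ = black.
That leaves v₁ = orange.
Every variable is fixed: v₁=orange, v₂=teal, v₃=yellow, v₄=black. That makes 4.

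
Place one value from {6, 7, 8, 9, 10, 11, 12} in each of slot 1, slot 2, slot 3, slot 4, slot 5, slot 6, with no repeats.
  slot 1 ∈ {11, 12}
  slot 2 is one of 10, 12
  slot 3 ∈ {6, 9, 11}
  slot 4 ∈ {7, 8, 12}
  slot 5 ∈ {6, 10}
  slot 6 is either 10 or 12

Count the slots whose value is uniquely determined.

The 2 variables slot 2 and slot 6 are confined to {10, 12}, which locks those values in; drop them from slot 1, slot 4, slot 5.
slot 1 must be 11 (only option left). So slot 3 can't be 11.
slot 5 has just one choice, so slot 5 = 6. Eliminate 6 elsewhere: slot 3.
slot 3 must be 9 (only option left).
Determined: slot 1=11, slot 3=9, slot 5=6. The other slots each still have more than one consistent value. That makes 3.

3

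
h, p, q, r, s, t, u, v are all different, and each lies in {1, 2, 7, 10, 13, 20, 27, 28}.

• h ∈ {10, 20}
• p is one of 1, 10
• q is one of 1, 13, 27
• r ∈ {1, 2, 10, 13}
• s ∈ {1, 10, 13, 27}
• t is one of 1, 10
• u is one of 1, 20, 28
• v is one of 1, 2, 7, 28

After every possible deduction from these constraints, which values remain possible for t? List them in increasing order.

1, 10

Among the 8 variables, 7 fits only v (and all 8 values in {1, 2, 7, 10, 13, 20, 27, 28} must be used), so v = 7.
The 7 still-open variables draw from only 7 values {1, 2, 10, 13, 20, 27, 28}, so each is used; only r can be 2, hence r = 2.
The 6 still-open variables together cover exactly {1, 10, 13, 20, 27, 28} — 6 values for 6 variables — and 28 appears only in u's list, so u = 28.
The 5 still-open variables draw from only 5 values {1, 10, 13, 20, 27}, so each is used; only h can be 20, hence h = 20.
p and t share exactly the 2 values {1, 10}; by pigeonhole those values go to them, so strike 1, 10 from q, s.
No further eliminations apply; t can still be any of 1, 10.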